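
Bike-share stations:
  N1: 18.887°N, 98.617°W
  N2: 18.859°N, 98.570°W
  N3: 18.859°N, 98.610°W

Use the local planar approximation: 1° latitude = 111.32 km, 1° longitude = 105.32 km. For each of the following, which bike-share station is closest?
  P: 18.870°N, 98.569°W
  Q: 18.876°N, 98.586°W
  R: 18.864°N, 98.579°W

P at 18.870°N, 98.569°W:
  N1: √((0.017·111.32)² + (-0.048·105.32)²) = √(3.58133 + 25.55666) = 5.398 km
  N2: √((-0.011·111.32)² + (-0.001·105.32)²) = √(1.49945 + 0.01109) = 1.229 km
  N3: √((-0.011·111.32)² + (-0.041·105.32)²) = √(1.49945 + 18.64616) = 4.488 km
  → nearest: N2 (1.229 km)
Q at 18.876°N, 98.586°W:
  N1: √((0.011·111.32)² + (-0.031·105.32)²) = √(1.49945 + 10.65970) = 3.487 km
  N2: √((-0.017·111.32)² + (0.016·105.32)²) = √(3.58133 + 2.83963) = 2.534 km
  N3: √((-0.017·111.32)² + (-0.024·105.32)²) = √(3.58133 + 6.38917) = 3.158 km
  → nearest: N2 (2.534 km)
R at 18.864°N, 98.579°W:
  N1: √((0.023·111.32)² + (-0.038·105.32)²) = √(6.55544 + 16.01728) = 4.751 km
  N2: √((-0.005·111.32)² + (0.009·105.32)²) = √(0.30980 + 0.89848) = 1.099 km
  N3: √((-0.005·111.32)² + (-0.031·105.32)²) = √(0.30980 + 10.65970) = 3.312 km
  → nearest: N2 (1.099 km)

P→N2; Q→N2; R→N2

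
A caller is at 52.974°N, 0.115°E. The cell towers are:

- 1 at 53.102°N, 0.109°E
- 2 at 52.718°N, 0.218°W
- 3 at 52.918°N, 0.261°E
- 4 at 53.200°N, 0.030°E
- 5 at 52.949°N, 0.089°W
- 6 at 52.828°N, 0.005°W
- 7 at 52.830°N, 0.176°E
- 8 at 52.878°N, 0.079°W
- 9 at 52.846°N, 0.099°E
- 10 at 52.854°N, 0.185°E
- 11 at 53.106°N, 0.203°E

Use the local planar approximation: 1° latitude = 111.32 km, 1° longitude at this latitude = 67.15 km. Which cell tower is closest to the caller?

3

Distances from 52.974°N, 0.115°E:
1: 14.255 km
2: 36.224 km
3: 11.618 km
4: 25.798 km
5: 13.978 km
6: 18.141 km
7: 16.545 km
8: 16.850 km
9: 14.289 km
10: 14.161 km
11: 15.838 km
Minimum: 3 at 11.618 km.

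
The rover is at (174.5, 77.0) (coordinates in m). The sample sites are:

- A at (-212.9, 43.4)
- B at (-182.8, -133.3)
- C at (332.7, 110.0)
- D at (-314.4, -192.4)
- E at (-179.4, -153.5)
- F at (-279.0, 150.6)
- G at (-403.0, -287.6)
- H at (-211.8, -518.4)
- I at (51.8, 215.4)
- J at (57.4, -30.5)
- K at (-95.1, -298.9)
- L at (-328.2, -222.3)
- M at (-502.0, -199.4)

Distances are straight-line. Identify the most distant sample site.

M

Distances from (174.5, 77.0):
A: 388.9 m
B: 414.6 m
C: 161.6 m
D: 558.2 m
E: 422.3 m
F: 459.4 m
G: 683.0 m
H: 709.7 m
I: 185.0 m
J: 159.0 m
K: 462.6 m
L: 585.1 m
M: 730.8 m
Maximum: M at 730.8 m.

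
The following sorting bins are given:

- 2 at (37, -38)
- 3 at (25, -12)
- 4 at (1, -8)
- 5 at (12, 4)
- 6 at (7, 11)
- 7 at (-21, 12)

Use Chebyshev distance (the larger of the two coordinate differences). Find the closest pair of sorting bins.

5 and 6

Pairwise distances:
2–3: max(|-12|, |26|) = 26
2–4: max(|-36|, |30|) = 36
2–5: max(|-25|, |42|) = 42
2–6: max(|-30|, |49|) = 49
2–7: max(|-58|, |50|) = 58
3–4: max(|-24|, |4|) = 24
3–5: max(|-13|, |16|) = 16
3–6: max(|-18|, |23|) = 23
3–7: max(|-46|, |24|) = 46
4–5: max(|11|, |12|) = 12
4–6: max(|6|, |19|) = 19
4–7: max(|-22|, |20|) = 22
5–6: max(|-5|, |7|) = 7
5–7: max(|-33|, |8|) = 33
6–7: max(|-28|, |1|) = 28
Closest pair: 5–6 at 7.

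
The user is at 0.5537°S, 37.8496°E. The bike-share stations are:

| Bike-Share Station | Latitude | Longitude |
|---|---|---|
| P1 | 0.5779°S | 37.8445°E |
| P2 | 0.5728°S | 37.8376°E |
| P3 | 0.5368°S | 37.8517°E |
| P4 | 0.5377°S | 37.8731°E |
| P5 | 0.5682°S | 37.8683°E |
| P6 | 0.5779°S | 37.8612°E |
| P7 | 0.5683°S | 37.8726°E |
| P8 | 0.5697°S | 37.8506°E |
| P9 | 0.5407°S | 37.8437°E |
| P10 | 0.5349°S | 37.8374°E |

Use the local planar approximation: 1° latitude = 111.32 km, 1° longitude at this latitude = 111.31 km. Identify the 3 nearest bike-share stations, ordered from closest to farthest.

Distances from 0.5537°S, 37.8496°E:
P1: √((-0.0242·111.32)² + (-0.0051·111.31)²) = √(7.257334 + 0.322262) = 2.7531 km
P2: √((-0.0191·111.32)² + (-0.0120·111.31)²) = √(4.520777 + 1.784148) = 2.5110 km
P3: √((0.0169·111.32)² + (0.0021·111.31)²) = √(3.539320 + 0.054640) = 1.8958 km
P4: √((0.0160·111.32)² + (0.0235·111.31)²) = √(3.172388 + 6.842331) = 3.1646 km
P5: √((-0.0145·111.32)² + (0.0187·111.31)²) = √(2.605448 + 4.332630) = 2.6340 km
P6: √((-0.0242·111.32)² + (0.0116·111.31)²) = √(7.257334 + 1.667187) = 2.9874 km
P7: √((-0.0146·111.32)² + (0.0230·111.31)²) = √(2.641509 + 6.554266) = 3.0325 km
P8: √((-0.0160·111.32)² + (0.0010·111.31)²) = √(3.172388 + 0.012390) = 1.7846 km
P9: √((0.0130·111.32)² + (-0.0059·111.31)²) = √(2.094272 + 0.431293) = 1.5892 km
P10: √((0.0188·111.32)² + (-0.0122·111.31)²) = √(4.379879 + 1.844115) = 2.4948 km
Sorted: P9 (1.5892 km) < P8 (1.7846 km) < P3 (1.8958 km) < P10 (2.4948 km) < P2 (2.5110 km) < …

P9, P8, P3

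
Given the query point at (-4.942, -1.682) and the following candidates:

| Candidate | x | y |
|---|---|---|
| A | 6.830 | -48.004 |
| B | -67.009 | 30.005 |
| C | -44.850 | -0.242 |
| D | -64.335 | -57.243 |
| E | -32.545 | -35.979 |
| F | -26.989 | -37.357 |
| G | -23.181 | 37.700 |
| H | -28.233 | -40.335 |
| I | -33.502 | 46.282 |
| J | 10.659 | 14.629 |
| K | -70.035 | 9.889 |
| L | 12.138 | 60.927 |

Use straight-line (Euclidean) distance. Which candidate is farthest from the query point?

Distances from (-4.942, -1.682):
A: √((11.772)² + (-46.322)²) = √(138.57998 + 2145.72768) = 47.794
B: √((-62.067)² + (31.687)²) = √(3852.31249 + 1004.06597) = 69.688
C: √((-39.908)² + (1.440)²) = √(1592.64846 + 2.07360) = 39.934
D: √((-59.393)² + (-55.561)²) = √(3527.52845 + 3087.02472) = 81.330
E: √((-27.603)² + (-34.297)²) = √(761.92561 + 1176.28421) = 44.025
F: √((-22.047)² + (-35.675)²) = √(486.07021 + 1272.70562) = 41.938
G: √((-18.239)² + (39.382)²) = √(332.66112 + 1550.94192) = 43.400
H: √((-23.291)² + (-38.653)²) = √(542.47068 + 1494.05441) = 45.128
I: √((-28.560)² + (47.964)²) = √(815.67360 + 2300.54530) = 55.823
J: √((15.601)² + (16.311)²) = √(243.39120 + 266.04872) = 22.571
K: √((-65.093)² + (11.571)²) = √(4237.09865 + 133.88804) = 66.113
L: √((17.080)² + (62.609)²) = √(291.72640 + 3919.88688) = 64.897
Maximum: D at 81.330.

D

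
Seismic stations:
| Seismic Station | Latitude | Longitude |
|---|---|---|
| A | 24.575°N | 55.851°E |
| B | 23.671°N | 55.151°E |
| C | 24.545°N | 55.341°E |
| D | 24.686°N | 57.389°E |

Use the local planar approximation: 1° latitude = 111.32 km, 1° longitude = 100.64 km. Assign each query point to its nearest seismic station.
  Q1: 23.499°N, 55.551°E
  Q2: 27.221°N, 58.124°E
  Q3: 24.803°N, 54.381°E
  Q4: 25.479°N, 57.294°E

Q1→B; Q2→D; Q3→C; Q4→D

Q1 at 23.499°N, 55.551°E:
  A: √((1.076·111.32)² + (0.300·100.64)²) = √(14347.32506 + 911.55686) = 123.527 km
  B: √((0.172·111.32)² + (-0.400·100.64)²) = √(366.60914 + 1620.54554) = 44.578 km
  C: √((1.046·111.32)² + (-0.210·100.64)²) = √(13558.44127 + 446.66286) = 118.343 km
  D: √((1.187·111.32)² + (1.838·100.64)²) = √(17460.14449 + 34216.23896) = 227.324 km
  → nearest: B (44.578 km)
Q2 at 27.221°N, 58.124°E:
  A: √((-2.646·111.32)² + (-2.273·100.64)²) = √(86761.30486 + 52328.72192) = 372.948 km
  B: √((-3.550·111.32)² + (-2.973·100.64)²) = √(156171.97460 + 89522.26766) = 495.676 km
  C: √((-2.676·111.32)² + (-2.783·100.64)²) = √(88739.83431 + 78445.43378) = 408.883 km
  D: √((-2.535·111.32)² + (-0.735·100.64)²) = √(79634.69529 + 5471.62008) = 291.730 km
  → nearest: D (291.730 km)
Q3 at 24.803°N, 54.381°E:
  A: √((-0.228·111.32)² + (1.470·100.64)²) = √(644.19313 + 21886.48030) = 150.102 km
  B: √((-1.132·111.32)² + (0.770·100.64)²) = √(15879.58868 + 6005.13405) = 147.935 km
  C: √((-0.258·111.32)² + (0.960·100.64)²) = √(824.87057 + 9334.34229) = 100.793 km
  D: √((-0.117·111.32)² + (3.008·100.64)²) = √(169.63604 + 91642.49828) = 303.005 km
  → nearest: C (100.793 km)
Q4 at 25.479°N, 57.294°E:
  A: √((-0.904·111.32)² + (-1.443·100.64)²) = √(10127.05704 + 21089.87076) = 176.683 km
  B: √((-1.808·111.32)² + (-2.143·100.64)²) = √(40508.22817 + 46514.20454) = 294.996 km
  C: √((-0.934·111.32)² + (-1.953·100.64)²) = √(10810.35978 + 38631.87105) = 222.356 km
  D: √((-0.793·111.32)² + (0.095·100.64)²) = √(7792.78636 + 91.40890) = 88.793 km
  → nearest: D (88.793 km)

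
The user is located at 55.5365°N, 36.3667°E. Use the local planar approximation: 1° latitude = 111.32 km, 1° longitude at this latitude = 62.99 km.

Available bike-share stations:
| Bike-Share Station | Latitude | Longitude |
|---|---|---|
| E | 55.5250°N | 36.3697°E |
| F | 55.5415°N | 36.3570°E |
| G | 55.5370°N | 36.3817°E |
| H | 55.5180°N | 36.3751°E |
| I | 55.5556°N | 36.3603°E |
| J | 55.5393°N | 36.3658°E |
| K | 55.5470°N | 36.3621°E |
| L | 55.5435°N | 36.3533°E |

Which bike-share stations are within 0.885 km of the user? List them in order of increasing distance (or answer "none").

J, F

Distances from 55.5365°N, 36.3667°E:
E: √((-0.0115·111.32)² + (0.0030·62.99)²) = √(1.638861 + 0.035710) = 1.2941 km
F: √((0.0050·111.32)² + (-0.0097·62.99)²) = √(0.309804 + 0.373325) = 0.8265 km
G: √((0.0005·111.32)² + (0.0150·62.99)²) = √(0.003098 + 0.892742) = 0.9465 km
H: √((-0.0185·111.32)² + (0.0084·62.99)²) = √(4.241211 + 0.279964) = 2.1263 km
I: √((0.0191·111.32)² + (-0.0064·62.99)²) = √(4.520777 + 0.162519) = 2.1641 km
J: √((0.0028·111.32)² + (-0.0009·62.99)²) = √(0.097154 + 0.003214) = 0.3168 km
K: √((0.0105·111.32)² + (-0.0046·62.99)²) = √(1.366234 + 0.083957) = 1.2042 km
L: √((0.0070·111.32)² + (-0.0134·62.99)²) = √(0.607215 + 0.712447) = 1.1488 km
Threshold 0.885 km: J (0.3168 km), F (0.8265 km) are within range.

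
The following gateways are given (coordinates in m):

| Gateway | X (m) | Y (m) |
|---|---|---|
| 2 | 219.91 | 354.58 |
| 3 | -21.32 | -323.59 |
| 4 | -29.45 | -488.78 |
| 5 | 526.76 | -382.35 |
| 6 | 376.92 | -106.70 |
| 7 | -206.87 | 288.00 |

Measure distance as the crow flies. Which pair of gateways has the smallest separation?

Pairwise distances:
2–3: 719.80 m
2–4: 879.45 m
2–5: 798.26 m
2–6: 487.27 m
2–7: 431.94 m
3–4: 165.39 m
3–5: 551.22 m
3–6: 453.47 m
3–7: 639.12 m
4–5: 566.30 m
4–6: 557.78 m
4–7: 796.78 m
5–6: 313.74 m
5–7: 993.77 m
6–7: 704.70 m
Closest pair: 3–4 at 165.39 m.

3 and 4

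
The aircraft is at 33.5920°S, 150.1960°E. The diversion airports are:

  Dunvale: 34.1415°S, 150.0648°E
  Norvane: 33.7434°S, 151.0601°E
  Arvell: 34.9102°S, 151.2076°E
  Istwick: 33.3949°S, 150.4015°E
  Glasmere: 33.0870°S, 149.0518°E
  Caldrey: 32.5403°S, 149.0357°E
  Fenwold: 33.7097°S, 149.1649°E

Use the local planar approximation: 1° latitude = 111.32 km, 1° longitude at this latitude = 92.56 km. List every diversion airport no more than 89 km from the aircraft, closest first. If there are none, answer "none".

Istwick, Dunvale, Norvane

Distances from 33.5920°S, 150.1960°E:
Dunvale: 62.3641 km
Norvane: 81.7376 km
Arvell: 174.0704 km
Istwick: 29.0382 km
Glasmere: 119.9026 km
Caldrey: 158.8736 km
Fenwold: 96.3338 km
Threshold 89 km: Istwick (29.0382 km), Dunvale (62.3641 km), Norvane (81.7376 km) are within range.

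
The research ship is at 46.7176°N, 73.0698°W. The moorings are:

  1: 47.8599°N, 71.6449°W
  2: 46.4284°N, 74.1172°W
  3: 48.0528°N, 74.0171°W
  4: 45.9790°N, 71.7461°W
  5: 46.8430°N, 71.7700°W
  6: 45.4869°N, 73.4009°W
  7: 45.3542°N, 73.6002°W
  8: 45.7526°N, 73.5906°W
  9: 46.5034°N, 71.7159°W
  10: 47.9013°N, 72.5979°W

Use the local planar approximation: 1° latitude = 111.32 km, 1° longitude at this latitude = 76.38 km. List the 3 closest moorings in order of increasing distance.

2, 5, 9

Distances from 46.7176°N, 73.0698°W:
1: 167.3759 km
2: 86.2352 km
3: 165.3101 km
4: 130.3163 km
5: 100.2553 km
6: 139.3161 km
7: 157.0875 km
8: 114.5523 km
9: 106.1244 km
10: 136.6102 km
Sorted: 2 (86.2352 km) < 5 (100.2553 km) < 9 (106.1244 km) < 8 (114.5523 km) < 4 (130.3163 km) < …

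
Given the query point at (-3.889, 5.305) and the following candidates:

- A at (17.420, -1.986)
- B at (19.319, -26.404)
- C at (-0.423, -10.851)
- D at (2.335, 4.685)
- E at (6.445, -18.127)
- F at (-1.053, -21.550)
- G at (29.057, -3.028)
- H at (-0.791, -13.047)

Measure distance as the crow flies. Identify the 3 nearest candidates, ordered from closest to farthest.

Distances from (-3.889, 5.305):
A: √((21.309)² + (-7.291)²) = √(454.07348 + 53.15868) = 22.522
B: √((23.208)² + (-31.709)²) = √(538.61126 + 1005.46068) = 39.295
C: √((3.466)² + (-16.156)²) = √(12.01316 + 261.01634) = 16.524
D: √((6.224)² + (-0.620)²) = √(38.73818 + 0.38440) = 6.255
E: √((10.334)² + (-23.432)²) = √(106.79156 + 549.05862) = 25.610
F: √((2.836)² + (-26.855)²) = √(8.04290 + 721.19102) = 27.004
G: √((32.946)² + (-8.333)²) = √(1085.43892 + 69.43889) = 33.983
H: √((3.098)² + (-18.352)²) = √(9.59760 + 336.79590) = 18.612
Sorted: D (6.255) < C (16.524) < H (18.612) < A (22.522) < E (25.610) < …

D, C, H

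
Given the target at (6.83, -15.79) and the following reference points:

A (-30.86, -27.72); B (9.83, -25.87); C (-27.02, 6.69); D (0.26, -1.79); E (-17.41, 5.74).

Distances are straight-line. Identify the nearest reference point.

Distances from (6.83, -15.79):
A: √((-37.69)² + (-11.93)²) = √(1420.5361 + 142.3249) = 39.53
B: √((3.00)² + (-10.08)²) = √(9.0000 + 101.6064) = 10.52
C: √((-33.85)² + (22.48)²) = √(1145.8225 + 505.3504) = 40.63
D: √((-6.57)² + (14.00)²) = √(43.1649 + 196.0000) = 15.46
E: √((-24.24)² + (21.53)²) = √(587.5776 + 463.5409) = 32.42
Minimum: B at 10.52.

B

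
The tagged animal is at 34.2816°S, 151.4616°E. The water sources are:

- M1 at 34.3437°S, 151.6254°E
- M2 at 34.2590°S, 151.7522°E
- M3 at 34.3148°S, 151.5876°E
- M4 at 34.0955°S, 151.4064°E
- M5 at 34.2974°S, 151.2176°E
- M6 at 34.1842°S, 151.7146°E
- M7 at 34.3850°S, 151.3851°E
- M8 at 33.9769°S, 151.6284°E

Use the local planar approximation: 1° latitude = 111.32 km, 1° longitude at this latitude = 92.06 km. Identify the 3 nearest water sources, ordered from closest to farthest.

M3, M7, M1

Distances from 34.2816°S, 151.4616°E:
M1: √((-0.0621·111.32)² + (0.1638·92.06)²) = √(47.789182 + 227.389149) = 16.5885 km
M2: √((0.0226·111.32)² + (0.2906·92.06)²) = √(6.329411 + 715.703533) = 26.8707 km
M3: √((-0.0332·111.32)² + (0.1260·92.06)²) = √(13.659115 + 134.549792) = 12.1741 km
M4: √((0.1861·111.32)² + (-0.0552·92.06)²) = √(429.179670 + 25.823797) = 21.3308 km
M5: √((-0.0158·111.32)² + (-0.2440·92.06)²) = √(3.093574 + 504.570196) = 22.5314 km
M6: √((0.0974·111.32)² + (0.2530·92.06)²) = √(117.561281 + 542.479066) = 25.6913 km
M7: √((-0.1034·111.32)² + (-0.0765·92.06)²) = √(132.491334 + 49.598074) = 13.4941 km
M8: √((0.3047·111.32)² + (0.1668·92.06)²) = √(1150.512400 + 235.794697) = 37.2331 km
Sorted: M3 (12.1741 km) < M7 (13.4941 km) < M1 (16.5885 km) < M4 (21.3308 km) < M5 (22.5314 km) < …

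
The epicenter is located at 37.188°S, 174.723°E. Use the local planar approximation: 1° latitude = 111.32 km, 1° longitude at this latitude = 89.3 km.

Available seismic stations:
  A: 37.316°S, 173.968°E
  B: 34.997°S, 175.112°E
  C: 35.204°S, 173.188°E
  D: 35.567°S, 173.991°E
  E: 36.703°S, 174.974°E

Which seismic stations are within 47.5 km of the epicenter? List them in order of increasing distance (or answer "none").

Distances from 37.188°S, 174.723°E:
A: √((-0.128·111.32)² + (-0.755·89.3)²) = √(203.03286 + 4545.65866) = 68.911 km
B: √((2.191·111.32)² + (0.389·89.3)²) = √(59488.24414 + 1206.70780) = 246.363 km
C: √((1.984·111.32)² + (-1.535·89.3)²) = √(48778.64487 + 18789.69270) = 259.939 km
D: √((1.621·111.32)² + (-0.732·89.3)²) = √(32562.10145 + 4272.92313) = 191.925 km
E: √((0.485·111.32)² + (0.251·89.3)²) = √(2914.94170 + 502.40084) = 58.458 km
Threshold 47.5 km: none within range.

none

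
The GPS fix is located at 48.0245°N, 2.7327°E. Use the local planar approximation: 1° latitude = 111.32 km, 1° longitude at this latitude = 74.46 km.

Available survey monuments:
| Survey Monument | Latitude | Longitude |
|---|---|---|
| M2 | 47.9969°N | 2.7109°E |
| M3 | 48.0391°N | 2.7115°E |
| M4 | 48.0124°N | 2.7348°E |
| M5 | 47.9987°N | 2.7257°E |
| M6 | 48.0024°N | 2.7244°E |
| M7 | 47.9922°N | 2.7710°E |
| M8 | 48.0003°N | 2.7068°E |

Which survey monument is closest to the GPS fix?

M4

Distances from 48.0245°N, 2.7327°E:
M2: √((-0.0276·111.32)² + (-0.0218·74.46)²) = √(9.439838 + 2.634869) = 3.4749 km
M3: √((0.0146·111.32)² + (-0.0212·74.46)²) = √(2.641509 + 2.491826) = 2.2657 km
M4: √((-0.0121·111.32)² + (0.0021·74.46)²) = √(1.814334 + 0.024450) = 1.3560 km
M5: √((-0.0258·111.32)² + (-0.0070·74.46)²) = √(8.248706 + 0.271670) = 2.9190 km
M6: √((-0.0221·111.32)² + (-0.0083·74.46)²) = √(6.052446 + 0.381946) = 2.5366 km
M7: √((-0.0323·111.32)² + (0.0383·74.46)²) = √(12.928598 + 8.132866) = 4.5893 km
M8: √((-0.0242·111.32)² + (-0.0259·74.46)²) = √(7.257334 + 3.719166) = 3.3131 km
Minimum: M4 at 1.3560 km.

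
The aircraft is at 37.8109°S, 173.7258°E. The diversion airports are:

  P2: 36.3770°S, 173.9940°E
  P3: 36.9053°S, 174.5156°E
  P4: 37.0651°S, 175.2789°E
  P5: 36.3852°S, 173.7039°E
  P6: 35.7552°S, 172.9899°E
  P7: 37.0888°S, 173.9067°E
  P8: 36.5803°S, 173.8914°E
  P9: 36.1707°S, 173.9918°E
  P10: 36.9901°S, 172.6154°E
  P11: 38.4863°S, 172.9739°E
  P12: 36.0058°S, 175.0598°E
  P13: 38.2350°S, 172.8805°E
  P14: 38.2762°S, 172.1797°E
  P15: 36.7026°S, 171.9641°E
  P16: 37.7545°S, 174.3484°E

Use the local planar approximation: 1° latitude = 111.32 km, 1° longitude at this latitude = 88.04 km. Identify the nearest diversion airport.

Distances from 37.8109°S, 173.7258°E:
P2: 161.3587 km
P3: 122.4660 km
P4: 159.9661 km
P5: 158.7206 km
P6: 237.8351 km
P7: 81.9467 km
P8: 137.7640 km
P9: 184.0828 km
P10: 133.8121 km
P11: 100.1746 km
P12: 232.7484 km
P13: 88.1319 km
P14: 145.6408 km
P15: 198.1859 km
P16: 55.1721 km
Minimum: P16 at 55.1721 km.

P16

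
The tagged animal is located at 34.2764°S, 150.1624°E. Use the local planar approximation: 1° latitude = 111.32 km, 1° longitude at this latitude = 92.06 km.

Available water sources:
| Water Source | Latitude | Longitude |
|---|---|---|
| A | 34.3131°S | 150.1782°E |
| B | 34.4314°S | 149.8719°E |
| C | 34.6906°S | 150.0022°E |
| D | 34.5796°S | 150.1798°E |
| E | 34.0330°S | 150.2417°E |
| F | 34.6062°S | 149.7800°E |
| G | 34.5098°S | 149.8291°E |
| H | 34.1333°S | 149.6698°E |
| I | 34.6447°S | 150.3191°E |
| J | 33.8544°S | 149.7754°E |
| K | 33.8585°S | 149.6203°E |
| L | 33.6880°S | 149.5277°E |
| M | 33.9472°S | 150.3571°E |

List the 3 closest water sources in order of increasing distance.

A, E, B

Distances from 34.2764°S, 150.1624°E:
A: √((-0.0367·111.32)² + (0.0158·92.06)²) = √(16.690853 + 2.115710) = 4.3367 km
B: √((-0.1550·111.32)² + (-0.2905·92.06)²) = √(297.721221 + 715.211048) = 31.8266 km
C: √((-0.4142·111.32)² + (-0.1602·92.06)²) = √(2126.016273 + 217.503858) = 48.4099 km
D: √((-0.3032·111.32)² + (0.0174·92.06)²) = √(1139.212625 + 2.565904) = 33.7902 km
E: √((0.2434·111.32)² + (0.0793·92.06)²) = √(734.154632 + 53.295227) = 28.0615 km
F: √((-0.3298·111.32)² + (-0.3824·92.06)²) = √(1347.869040 + 1239.303592) = 50.8643 km
G: √((-0.2334·111.32)² + (-0.3333·92.06)²) = √(675.068897 + 941.483186) = 40.2064 km
H: √((0.1431·111.32)² + (-0.4926·92.06)²) = √(253.761459 + 2056.509671) = 48.0653 km
I: √((-0.3683·111.32)² + (0.1567·92.06)²) = √(1680.930793 + 208.103763) = 43.4630 km
J: √((0.4220·111.32)² + (-0.3870·92.06)²) = √(2206.842287 + 1269.298805) = 58.9588 km
K: √((0.4179·111.32)² + (-0.5421·92.06)²) = √(2164.168830 + 2490.581488) = 68.2257 km
L: √((0.5884·111.32)² + (-0.6347·92.06)²) = √(4290.340128 + 3414.121227) = 87.7751 km
M: √((0.3292·111.32)² + (0.1947·92.06)²) = √(1342.969187 + 321.272716) = 40.7951 km
Sorted: A (4.3367 km) < E (28.0615 km) < B (31.8266 km) < D (33.7902 km) < G (40.2064 km) < …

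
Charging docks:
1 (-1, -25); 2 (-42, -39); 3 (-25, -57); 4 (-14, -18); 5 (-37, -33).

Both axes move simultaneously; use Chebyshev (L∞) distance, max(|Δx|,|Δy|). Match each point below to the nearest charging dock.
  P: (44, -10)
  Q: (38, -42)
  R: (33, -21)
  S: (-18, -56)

P→1; Q→1; R→1; S→3

P at (44, -10):
  1: 45
  2: 86
  3: 69
  4: 58
  5: 81
  → nearest: 1 (45)
Q at (38, -42):
  1: 39
  2: 80
  3: 63
  4: 52
  5: 75
  → nearest: 1 (39)
R at (33, -21):
  1: 34
  2: 75
  3: 58
  4: 47
  5: 70
  → nearest: 1 (34)
S at (-18, -56):
  1: 31
  2: 24
  3: 7
  4: 38
  5: 23
  → nearest: 3 (7)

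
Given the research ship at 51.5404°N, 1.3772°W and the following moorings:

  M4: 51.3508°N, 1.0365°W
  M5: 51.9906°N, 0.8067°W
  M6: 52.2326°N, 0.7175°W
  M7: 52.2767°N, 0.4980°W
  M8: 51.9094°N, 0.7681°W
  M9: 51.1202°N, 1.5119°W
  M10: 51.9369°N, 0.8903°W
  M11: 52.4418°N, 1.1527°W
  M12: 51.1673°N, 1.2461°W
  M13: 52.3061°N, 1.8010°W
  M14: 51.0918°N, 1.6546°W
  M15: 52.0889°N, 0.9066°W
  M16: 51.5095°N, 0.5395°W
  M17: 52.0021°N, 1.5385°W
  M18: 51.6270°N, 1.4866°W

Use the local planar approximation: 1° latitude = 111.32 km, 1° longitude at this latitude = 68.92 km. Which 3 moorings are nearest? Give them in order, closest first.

Distances from 51.5404°N, 1.3772°W:
M4: √((-0.1896·111.32)² + (0.3407·68.92)²) = √(445.474718 + 551.359427) = 31.5727 km
M5: √((0.4502·111.32)² + (0.5705·68.92)²) = √(2511.639917 + 1545.972752) = 63.6994 km
M6: √((0.6922·111.32)² + (0.6597·68.92)²) = √(5937.581519 + 2067.204805) = 89.4695 km
M7: √((0.7363·111.32)² + (0.8792·68.92)²) = √(6718.247455 + 3671.689067) = 101.9310 km
M8: √((0.3690·111.32)² + (0.6091·68.92)²) = √(1687.326501 + 1762.250882) = 58.7331 km
M9: √((-0.4202·111.32)² + (-0.1347·68.92)²) = √(2188.056295 + 86.183818) = 47.6890 km
M10: √((0.3965·111.32)² + (0.4869·68.92)²) = √(1948.196589 + 1126.082182) = 55.4462 km
M11: √((0.9014·111.32)² + (0.2245·68.92)²) = √(10068.887831 + 239.399494) = 101.5297 km
M12: √((-0.3731·111.32)² + (0.1311·68.92)²) = √(1725.030958 + 81.638670) = 42.5049 km
M13: √((0.7657·111.32)² + (-0.4238·68.92)²) = √(7265.469593 + 853.124555) = 90.1032 km
M14: √((-0.4486·111.32)² + (-0.2774·68.92)²) = √(2493.819025 + 365.513524) = 53.4727 km
M15: √((0.5485·111.32)² + (0.4706·68.92)²) = √(3728.203923 + 1051.948269) = 69.1386 km
M16: √((-0.0309·111.32)² + (0.8377·68.92)²) = √(11.832141 + 3333.247549) = 57.8367 km
M17: √((0.4617·111.32)² + (-0.1613·68.92)²) = √(2641.594456 + 123.583153) = 52.5850 km
M18: √((0.0866·111.32)² + (-0.1094·68.92)²) = √(92.935615 + 56.849308) = 12.2387 km
Sorted: M18 (12.2387 km) < M4 (31.5727 km) < M12 (42.5049 km) < M9 (47.6890 km) < M17 (52.5850 km) < …

M18, M4, M12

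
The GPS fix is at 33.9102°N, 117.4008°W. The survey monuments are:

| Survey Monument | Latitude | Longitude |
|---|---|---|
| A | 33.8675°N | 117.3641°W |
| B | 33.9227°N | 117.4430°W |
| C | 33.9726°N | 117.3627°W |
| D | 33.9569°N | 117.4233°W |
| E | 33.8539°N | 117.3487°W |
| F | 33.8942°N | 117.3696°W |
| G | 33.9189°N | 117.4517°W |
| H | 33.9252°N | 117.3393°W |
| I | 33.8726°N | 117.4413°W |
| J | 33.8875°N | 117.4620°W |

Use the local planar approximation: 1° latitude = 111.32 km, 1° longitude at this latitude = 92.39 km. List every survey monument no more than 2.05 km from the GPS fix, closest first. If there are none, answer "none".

Distances from 33.9102°N, 117.4008°W:
A: 5.8388 km
B: 4.1397 km
C: 7.7874 km
D: 5.5989 km
E: 7.9025 km
F: 3.3884 km
G: 4.8013 km
H: 5.9223 km
I: 5.6143 km
J: 6.1932 km
Threshold 2.05 km: none within range.

none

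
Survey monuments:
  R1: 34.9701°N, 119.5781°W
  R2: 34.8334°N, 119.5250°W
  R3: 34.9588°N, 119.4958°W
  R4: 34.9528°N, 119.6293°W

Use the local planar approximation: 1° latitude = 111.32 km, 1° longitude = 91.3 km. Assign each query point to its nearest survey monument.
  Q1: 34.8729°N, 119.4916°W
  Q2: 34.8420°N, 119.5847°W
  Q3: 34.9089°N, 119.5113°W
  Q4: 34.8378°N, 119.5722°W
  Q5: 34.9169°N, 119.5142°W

Q1 at 34.8729°N, 119.4916°W:
  R1: √((0.0972·111.32)² + (-0.0865·91.3)²) = √(117.078979 + 62.369717) = 13.3958 km
  R2: √((-0.0395·111.32)² + (-0.0334·91.3)²) = √(19.334840 + 9.298962) = 5.3511 km
  R3: √((0.0859·111.32)² + (-0.0042·91.3)²) = √(91.439264 + 0.147042) = 9.5701 km
  R4: √((0.0799·111.32)² + (-0.1377·91.3)²) = √(79.111561 + 158.055435) = 15.4002 km
  → nearest: R2 (5.3511 km)
Q2 at 34.8420°N, 119.5847°W:
  R1: √((0.1281·111.32)² + (0.0066·91.3)²) = √(203.350224 + 0.363103) = 14.2728 km
  R2: √((-0.0086·111.32)² + (0.0597·91.3)²) = √(0.916523 + 29.709149) = 5.5340 km
  R3: √((0.1168·111.32)² + (0.0889·91.3)²) = √(169.056581 + 65.878709) = 15.3276 km
  R4: √((0.1108·111.32)² + (-0.0446·91.3)²) = √(152.133871 + 16.581021) = 12.9890 km
  → nearest: R2 (5.5340 km)
Q3 at 34.9089°N, 119.5113°W:
  R1: √((0.0612·111.32)² + (-0.0668·91.3)²) = √(46.414026 + 37.195849) = 9.1438 km
  R2: √((-0.0755·111.32)² + (-0.0137·91.3)²) = √(70.638310 + 1.564526) = 8.4972 km
  R3: √((0.0499·111.32)² + (0.0155·91.3)²) = √(30.856558 + 2.002650) = 5.7323 km
  R4: √((0.0439·111.32)² + (-0.1180·91.3)²) = √(23.882261 + 116.066148) = 11.8300 km
  → nearest: R3 (5.7323 km)
Q4 at 34.8378°N, 119.5722°W:
  R1: √((0.1323·111.32)² + (-0.0059·91.3)²) = √(216.903262 + 0.290165) = 14.7375 km
  R2: √((-0.0044·111.32)² + (0.0472·91.3)²) = √(0.239912 + 18.570584) = 4.3371 km
  R3: √((0.1210·111.32)² + (0.0764·91.3)²) = √(181.433357 + 48.655089) = 15.1687 km
  R4: √((0.1150·111.32)² + (-0.0571·91.3)²) = √(163.886083 + 27.177767) = 13.8226 km
  → nearest: R2 (4.3371 km)
Q5 at 34.9169°N, 119.5142°W:
  R1: √((0.0532·111.32)² + (-0.0639·91.3)²) = √(35.072737 + 34.036373) = 8.3132 km
  R2: √((-0.0835·111.32)² + (-0.0108·91.3)²) = √(86.401115 + 0.972275) = 9.3474 km
  R3: √((0.0419·111.32)² + (0.0184·91.3)²) = √(21.755769 + 2.822131) = 4.9576 km
  R4: √((0.0359·111.32)² + (-0.1151·91.3)²) = √(15.971117 + 110.431304) = 11.2429 km
  → nearest: R3 (4.9576 km)

Q1→R2; Q2→R2; Q3→R3; Q4→R2; Q5→R3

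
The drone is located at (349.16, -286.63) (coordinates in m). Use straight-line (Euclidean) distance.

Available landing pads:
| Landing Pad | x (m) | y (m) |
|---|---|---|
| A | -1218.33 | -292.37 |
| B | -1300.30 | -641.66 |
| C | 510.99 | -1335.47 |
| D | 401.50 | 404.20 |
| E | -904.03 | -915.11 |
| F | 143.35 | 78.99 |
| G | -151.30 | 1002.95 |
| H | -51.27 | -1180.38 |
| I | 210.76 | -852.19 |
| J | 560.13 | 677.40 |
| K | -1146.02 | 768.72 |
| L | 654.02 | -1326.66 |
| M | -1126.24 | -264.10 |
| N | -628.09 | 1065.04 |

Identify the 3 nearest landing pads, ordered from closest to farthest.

F, I, D

Distances from (349.16, -286.63):
A: √((-1567.49)² + (-5.74)²) = √(2457024.9001 + 32.9476) = 1567.50 m
B: √((-1649.46)² + (-355.03)²) = √(2720718.2916 + 126046.3009) = 1687.24 m
C: √((161.83)² + (-1048.84)²) = √(26188.9489 + 1100065.3456) = 1061.25 m
D: √((52.34)² + (690.83)²) = √(2739.4756 + 477246.0889) = 692.81 m
E: √((-1253.19)² + (-628.48)²) = √(1570485.1761 + 394987.1104) = 1401.95 m
F: √((-205.81)² + (365.62)²) = √(42357.7561 + 133677.9844) = 419.57 m
G: √((-500.46)² + (1289.58)²) = √(250460.2116 + 1663016.5764) = 1383.28 m
H: √((-400.43)² + (-893.75)²) = √(160344.1849 + 798789.0625) = 979.35 m
I: √((-138.40)² + (-565.56)²) = √(19154.5600 + 319858.1136) = 582.25 m
J: √((210.97)² + (964.03)²) = √(44508.3409 + 929353.8409) = 986.84 m
K: √((-1495.18)² + (1055.35)²) = √(2235563.2324 + 1113763.6225) = 1830.12 m
L: √((304.86)² + (-1040.03)²) = √(92939.6196 + 1081662.4009) = 1083.79 m
M: √((-1475.40)² + (22.53)²) = √(2176805.1600 + 507.6009) = 1475.57 m
N: √((-977.25)² + (1351.67)²) = √(955017.5625 + 1827011.7889) = 1667.94 m
Sorted: F (419.57 m) < I (582.25 m) < D (692.81 m) < H (979.35 m) < J (986.84 m) < …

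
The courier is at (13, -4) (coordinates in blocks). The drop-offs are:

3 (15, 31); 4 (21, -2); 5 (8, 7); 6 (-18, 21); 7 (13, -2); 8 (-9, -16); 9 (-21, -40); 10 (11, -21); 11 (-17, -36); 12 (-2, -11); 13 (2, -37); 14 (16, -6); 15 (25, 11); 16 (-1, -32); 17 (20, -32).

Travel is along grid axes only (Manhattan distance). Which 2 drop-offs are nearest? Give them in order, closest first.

Distances from (13, -4):
3: |2| + |35| = 2 + 35 = 37 blocks
4: |8| + |2| = 8 + 2 = 10 blocks
5: |-5| + |11| = 5 + 11 = 16 blocks
6: |-31| + |25| = 31 + 25 = 56 blocks
7: |0| + |2| = 0 + 2 = 2 blocks
8: |-22| + |-12| = 22 + 12 = 34 blocks
9: |-34| + |-36| = 34 + 36 = 70 blocks
10: |-2| + |-17| = 2 + 17 = 19 blocks
11: |-30| + |-32| = 30 + 32 = 62 blocks
12: |-15| + |-7| = 15 + 7 = 22 blocks
13: |-11| + |-33| = 11 + 33 = 44 blocks
14: |3| + |-2| = 3 + 2 = 5 blocks
15: |12| + |15| = 12 + 15 = 27 blocks
16: |-14| + |-28| = 14 + 28 = 42 blocks
17: |7| + |-28| = 7 + 28 = 35 blocks
Sorted: 7 (2 blocks) < 14 (5 blocks) < 4 (10 blocks) < 5 (16 blocks) < …

7, 14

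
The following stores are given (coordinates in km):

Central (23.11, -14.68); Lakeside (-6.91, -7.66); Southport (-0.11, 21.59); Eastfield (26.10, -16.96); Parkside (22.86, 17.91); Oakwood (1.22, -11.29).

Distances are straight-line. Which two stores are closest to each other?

Pairwise distances:
Central–Lakeside: 30.83 km
Central–Southport: 43.07 km
Central–Eastfield: 3.76 km
Central–Parkside: 32.59 km
Central–Oakwood: 22.15 km
Lakeside–Southport: 30.03 km
Lakeside–Eastfield: 34.30 km
Lakeside–Parkside: 39.24 km
Lakeside–Oakwood: 8.90 km
Southport–Eastfield: 46.62 km
Southport–Parkside: 23.26 km
Southport–Oakwood: 32.91 km
Eastfield–Parkside: 35.02 km
Eastfield–Oakwood: 25.52 km
Parkside–Oakwood: 36.34 km
Closest pair: Central–Eastfield at 3.76 km.

Central and Eastfield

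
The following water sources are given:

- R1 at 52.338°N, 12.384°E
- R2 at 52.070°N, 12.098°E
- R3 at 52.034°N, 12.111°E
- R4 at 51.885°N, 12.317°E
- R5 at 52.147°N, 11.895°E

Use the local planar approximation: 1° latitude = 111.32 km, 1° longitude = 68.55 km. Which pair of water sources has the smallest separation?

Pairwise distances:
R1–R2: √((-0.268·111.32)² + (-0.286·68.55)²) = √(890.05324 + 384.36779) = 35.699 km
R1–R3: √((-0.304·111.32)² + (-0.273·68.55)²) = √(1145.23223 + 350.21941) = 38.671 km
R1–R4: √((-0.453·111.32)² + (-0.067·68.55)²) = √(2542.97915 + 21.09427) = 50.637 km
R1–R5: √((-0.191·111.32)² + (-0.489·68.55)²) = √(452.07775 + 1123.65409) = 39.695 km
R2–R3: √((-0.036·111.32)² + (0.013·68.55)²) = √(16.06022 + 0.79415) = 4.105 km
R2–R4: √((-0.185·111.32)² + (0.219·68.55)²) = √(424.12107 + 225.37366) = 25.485 km
R2–R5: √((0.077·111.32)² + (-0.203·68.55)²) = √(73.47301 + 193.64531) = 16.344 km
R3–R4: √((-0.149·111.32)² + (0.206·68.55)²) = √(275.11795 + 199.41111) = 21.784 km
R3–R5: √((0.113·111.32)² + (-0.216·68.55)²) = √(158.23527 + 219.24133) = 19.429 km
R4–R5: √((0.262·111.32)² + (-0.422·68.55)²) = √(850.64622 + 836.83497) = 41.079 km
Closest pair: R2–R3 at 4.105 km.

R2 and R3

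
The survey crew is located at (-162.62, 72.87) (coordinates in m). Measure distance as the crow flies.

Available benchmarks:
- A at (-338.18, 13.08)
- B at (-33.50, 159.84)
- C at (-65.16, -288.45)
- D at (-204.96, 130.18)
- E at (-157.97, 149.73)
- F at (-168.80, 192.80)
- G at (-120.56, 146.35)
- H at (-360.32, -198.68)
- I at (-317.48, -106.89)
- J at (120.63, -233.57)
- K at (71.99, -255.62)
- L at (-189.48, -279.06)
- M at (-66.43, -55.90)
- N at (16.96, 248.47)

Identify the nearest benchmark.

Distances from (-162.62, 72.87):
A: √((-175.56)² + (-59.79)²) = √(30821.3136 + 3574.8441) = 185.46 m
B: √((129.12)² + (86.97)²) = √(16671.9744 + 7563.7809) = 155.68 m
C: √((97.46)² + (-361.32)²) = √(9498.4516 + 130552.1424) = 374.23 m
D: √((-42.34)² + (57.31)²) = √(1792.6756 + 3284.4361) = 71.25 m
E: √((4.65)² + (76.86)²) = √(21.6225 + 5907.4596) = 77.00 m
F: √((-6.18)² + (119.93)²) = √(38.1924 + 14383.2049) = 120.09 m
G: √((42.06)² + (73.48)²) = √(1769.0436 + 5399.3104) = 84.67 m
H: √((-197.70)² + (-271.55)²) = √(39085.2900 + 73739.4025) = 335.89 m
I: √((-154.86)² + (-179.76)²) = √(23981.6196 + 32313.6576) = 237.27 m
J: √((283.25)² + (-306.44)²) = √(80230.5625 + 93905.4736) = 417.30 m
K: √((234.61)² + (-328.49)²) = √(55041.8521 + 107905.6801) = 403.67 m
L: √((-26.86)² + (-351.93)²) = √(721.4596 + 123854.7249) = 352.95 m
M: √((96.19)² + (-128.77)²) = √(9252.5161 + 16581.7129) = 160.73 m
N: √((179.58)² + (175.60)²) = √(32248.9764 + 30835.3600) = 251.17 m
Minimum: D at 71.25 m.

D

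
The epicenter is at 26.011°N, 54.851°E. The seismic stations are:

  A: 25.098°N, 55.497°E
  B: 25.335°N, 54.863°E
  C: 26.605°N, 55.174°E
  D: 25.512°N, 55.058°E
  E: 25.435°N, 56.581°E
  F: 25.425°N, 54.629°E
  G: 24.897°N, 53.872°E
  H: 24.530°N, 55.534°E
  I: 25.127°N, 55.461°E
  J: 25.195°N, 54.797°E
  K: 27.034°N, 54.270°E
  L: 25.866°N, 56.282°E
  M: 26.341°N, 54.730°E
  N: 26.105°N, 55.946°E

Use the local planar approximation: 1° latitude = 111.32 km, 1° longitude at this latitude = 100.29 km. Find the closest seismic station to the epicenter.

Distances from 26.011°N, 54.851°E:
A: √((-0.913·111.32)² + (0.646·100.29)²) = √(10329.70575 + 4197.39942) = 120.528 km
B: √((-0.676·111.32)² + (0.012·100.29)²) = √(5662.91167 + 1.44836) = 75.262 km
C: √((0.594·111.32)² + (0.323·100.29)²) = √(4372.39396 + 1049.34986) = 73.632 km
D: √((-0.499·111.32)² + (0.207·100.29)²) = √(3085.65585 + 430.97885) = 59.301 km
E: √((-0.576·111.32)² + (1.730·100.29)²) = √(4111.41544 + 30102.83990) = 184.971 km
F: √((-0.586·111.32)² + (-0.222·100.29)²) = √(4255.41213 + 495.70262) = 68.928 km
G: √((-1.114·111.32)² + (-0.979·100.29)²) = √(15378.59915 + 9640.08018) = 158.173 km
H: √((-1.481·111.32)² + (0.683·100.29)²) = √(27180.44185 + 4691.98559) = 178.529 km
I: √((-0.884·111.32)² + (0.610·100.29)²) = √(9683.91403 + 3742.61309) = 115.873 km
J: √((-0.816·111.32)² + (-0.054·100.29)²) = √(8251.38237 + 29.32937) = 90.998 km
K: √((1.023·111.32)² + (-0.581·100.29)²) = √(12968.73639 + 3395.21693) = 127.922 km
L: √((-0.145·111.32)² + (1.431·100.29)²) = √(260.54479 + 20596.55235) = 144.420 km
M: √((0.330·111.32)² + (-0.121·100.29)²) = √(1349.50431 + 147.26041) = 38.688 km
N: √((0.094·111.32)² + (1.095·100.29)²) = √(109.49697 + 12059.89429) = 110.315 km
Minimum: M at 38.688 km.

M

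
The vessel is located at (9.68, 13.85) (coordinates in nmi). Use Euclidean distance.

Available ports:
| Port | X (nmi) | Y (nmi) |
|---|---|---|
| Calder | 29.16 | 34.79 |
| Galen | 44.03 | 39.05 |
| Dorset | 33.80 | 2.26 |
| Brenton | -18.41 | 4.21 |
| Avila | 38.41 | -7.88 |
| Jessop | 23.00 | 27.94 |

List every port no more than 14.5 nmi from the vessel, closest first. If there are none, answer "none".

none

Distances from (9.68, 13.85):
Calder: √((19.48)² + (20.94)²) = √(379.4704 + 438.4836) = 28.60 nmi
Galen: √((34.35)² + (25.20)²) = √(1179.9225 + 635.0400) = 42.60 nmi
Dorset: √((24.12)² + (-11.59)²) = √(581.7744 + 134.3281) = 26.76 nmi
Brenton: √((-28.09)² + (-9.64)²) = √(789.0481 + 92.9296) = 29.70 nmi
Avila: √((28.73)² + (-21.73)²) = √(825.4129 + 472.1929) = 36.02 nmi
Jessop: √((13.32)² + (14.09)²) = √(177.4224 + 198.5281) = 19.39 nmi
Threshold 14.5 nmi: none within range.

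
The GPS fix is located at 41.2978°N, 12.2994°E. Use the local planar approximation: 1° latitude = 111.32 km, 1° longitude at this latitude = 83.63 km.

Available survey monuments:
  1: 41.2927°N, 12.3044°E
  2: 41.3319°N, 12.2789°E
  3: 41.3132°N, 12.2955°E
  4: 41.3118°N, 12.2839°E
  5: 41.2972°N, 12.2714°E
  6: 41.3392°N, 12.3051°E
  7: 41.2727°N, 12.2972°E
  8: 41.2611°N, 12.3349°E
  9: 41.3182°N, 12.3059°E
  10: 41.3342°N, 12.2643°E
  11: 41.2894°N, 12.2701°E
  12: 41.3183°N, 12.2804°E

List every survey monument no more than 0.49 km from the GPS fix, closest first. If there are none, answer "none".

none

Distances from 41.2978°N, 12.2994°E:
1: √((-0.0051·111.32)² + (0.0050·83.63)²) = √(0.322320 + 0.174849) = 0.7051 km
2: √((0.0341·111.32)² + (-0.0205·83.63)²) = √(14.409707 + 2.939219) = 4.1652 km
3: √((0.0154·111.32)² + (-0.0039·83.63)²) = √(2.938920 + 0.106378) = 1.7451 km
4: √((0.0140·111.32)² + (-0.0155·83.63)²) = √(2.428860 + 1.680303) = 2.0271 km
5: √((-0.0006·111.32)² + (-0.0280·83.63)²) = √(0.004461 + 5.483278) = 2.3426 km
6: √((0.0414·111.32)² + (0.0057·83.63)²) = √(21.239636 + 0.227234) = 4.6332 km
7: √((-0.0251·111.32)² + (-0.0022·83.63)²) = √(7.807174 + 0.033851) = 2.8002 km
8: √((-0.0367·111.32)² + (0.0355·83.63)²) = √(16.690853 + 8.814159) = 5.0502 km
9: √((0.0204·111.32)² + (0.0065·83.63)²) = √(5.157114 + 0.295496) = 2.3351 km
10: √((0.0364·111.32)² + (-0.0351·83.63)²) = √(16.419093 + 8.616649) = 5.0036 km
11: √((-0.0084·111.32)² + (-0.0293·83.63)²) = √(0.874390 + 6.004259) = 2.6227 km
12: √((0.0205·111.32)² + (-0.0190·83.63)²) = √(5.207798 + 2.524826) = 2.7808 km
Threshold 0.49 km: none within range.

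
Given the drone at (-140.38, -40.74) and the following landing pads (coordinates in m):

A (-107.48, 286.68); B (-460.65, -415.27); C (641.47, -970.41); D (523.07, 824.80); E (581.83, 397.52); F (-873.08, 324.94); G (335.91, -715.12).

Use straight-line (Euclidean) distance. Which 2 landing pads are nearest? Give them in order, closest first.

Distances from (-140.38, -40.74):
A: √((32.90)² + (327.42)²) = √(1082.4100 + 107203.8564) = 329.07 m
B: √((-320.27)² + (-374.53)²) = √(102572.8729 + 140272.7209) = 492.79 m
C: √((781.85)² + (-929.67)²) = √(611289.4225 + 864286.3089) = 1214.73 m
D: √((663.45)² + (865.54)²) = √(440165.9025 + 749159.4916) = 1090.56 m
E: √((722.21)² + (438.26)²) = √(521587.2841 + 192071.8276) = 844.78 m
F: √((-732.70)² + (365.68)²) = √(536849.2900 + 133721.8624) = 818.88 m
G: √((476.29)² + (-674.38)²) = √(226852.1641 + 454788.3844) = 825.62 m
Sorted: A (329.07 m) < B (492.79 m) < F (818.88 m) < G (825.62 m) < …

A, B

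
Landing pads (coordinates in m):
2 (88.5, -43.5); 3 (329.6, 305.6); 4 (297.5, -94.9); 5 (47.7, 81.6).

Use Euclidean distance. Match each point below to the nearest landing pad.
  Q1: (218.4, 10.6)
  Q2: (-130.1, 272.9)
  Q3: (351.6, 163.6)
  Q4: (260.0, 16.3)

Q1 at (218.4, 10.6):
  2: 140.7 m
  3: 315.3 m
  4: 131.9 m
  5: 184.9 m
  → nearest: 4 (131.9 m)
Q2 at (-130.1, 272.9):
  2: 384.6 m
  3: 460.9 m
  4: 564.0 m
  5: 261.2 m
  → nearest: 5 (261.2 m)
Q3 at (351.6, 163.6):
  2: 334.8 m
  3: 143.7 m
  4: 264.1 m
  5: 314.8 m
  → nearest: 3 (143.7 m)
Q4 at (260.0, 16.3):
  2: 181.6 m
  3: 297.6 m
  4: 117.4 m
  5: 222.1 m
  → nearest: 4 (117.4 m)

Q1→4; Q2→5; Q3→3; Q4→4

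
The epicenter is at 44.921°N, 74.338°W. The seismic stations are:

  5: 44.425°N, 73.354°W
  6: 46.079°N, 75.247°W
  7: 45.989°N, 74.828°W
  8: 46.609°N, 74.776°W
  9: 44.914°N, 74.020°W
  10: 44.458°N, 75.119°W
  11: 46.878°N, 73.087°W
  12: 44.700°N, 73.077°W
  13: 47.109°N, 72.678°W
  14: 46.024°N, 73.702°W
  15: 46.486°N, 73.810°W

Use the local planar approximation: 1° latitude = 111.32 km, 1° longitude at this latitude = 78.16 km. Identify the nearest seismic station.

9

Distances from 44.921°N, 74.338°W:
5: 94.677 km
6: 147.191 km
7: 124.906 km
8: 191.001 km
9: 24.867 km
10: 79.892 km
11: 238.790 km
12: 101.584 km
13: 275.970 km
14: 132.467 km
15: 179.037 km
Minimum: 9 at 24.867 km.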